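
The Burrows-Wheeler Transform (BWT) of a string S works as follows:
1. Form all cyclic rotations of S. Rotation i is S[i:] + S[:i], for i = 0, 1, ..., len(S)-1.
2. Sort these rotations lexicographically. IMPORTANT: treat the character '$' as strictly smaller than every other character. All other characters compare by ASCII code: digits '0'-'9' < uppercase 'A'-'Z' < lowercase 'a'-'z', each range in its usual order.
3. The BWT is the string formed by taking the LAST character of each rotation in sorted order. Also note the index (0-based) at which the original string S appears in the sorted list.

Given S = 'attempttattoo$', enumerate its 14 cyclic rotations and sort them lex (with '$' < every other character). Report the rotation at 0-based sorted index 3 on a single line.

All 14 rotations (rotation i = S[i:]+S[:i]):
  rot[0] = attempttattoo$
  rot[1] = ttempttattoo$a
  rot[2] = tempttattoo$at
  rot[3] = empttattoo$att
  rot[4] = mpttattoo$atte
  rot[5] = pttattoo$attem
  rot[6] = ttattoo$attemp
  rot[7] = tattoo$attempt
  rot[8] = attoo$attemptt
  rot[9] = ttoo$attemptta
  rot[10] = too$attempttat
  rot[11] = oo$attempttatt
  rot[12] = o$attempttatto
  rot[13] = $attempttattoo
Sorted (with $ < everything):
  sorted[0] = $attempttattoo
  sorted[1] = attempttattoo$
  sorted[2] = attoo$attemptt
  sorted[3] = empttattoo$att
  sorted[4] = mpttattoo$atte
  sorted[5] = o$attempttatto
  sorted[6] = oo$attempttatt
  sorted[7] = pttattoo$attem
  sorted[8] = tattoo$attempt
  sorted[9] = tempttattoo$at
  sorted[10] = too$attempttat
  sorted[11] = ttattoo$attemp
  sorted[12] = ttempttattoo$a
  sorted[13] = ttoo$attemptta
sorted[3] = empttattoo$att

Answer: empttattoo$att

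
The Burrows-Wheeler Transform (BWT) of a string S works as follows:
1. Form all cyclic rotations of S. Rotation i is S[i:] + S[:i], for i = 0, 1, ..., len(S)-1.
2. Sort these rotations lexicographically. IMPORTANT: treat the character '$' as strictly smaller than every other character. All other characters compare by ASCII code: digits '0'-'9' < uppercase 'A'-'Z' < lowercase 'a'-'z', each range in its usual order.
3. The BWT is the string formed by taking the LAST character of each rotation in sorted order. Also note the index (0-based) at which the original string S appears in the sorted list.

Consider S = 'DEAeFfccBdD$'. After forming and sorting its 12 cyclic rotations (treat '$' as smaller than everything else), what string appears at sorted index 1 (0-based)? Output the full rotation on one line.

All 12 rotations (rotation i = S[i:]+S[:i]):
  rot[0] = DEAeFfccBdD$
  rot[1] = EAeFfccBdD$D
  rot[2] = AeFfccBdD$DE
  rot[3] = eFfccBdD$DEA
  rot[4] = FfccBdD$DEAe
  rot[5] = fccBdD$DEAeF
  rot[6] = ccBdD$DEAeFf
  rot[7] = cBdD$DEAeFfc
  rot[8] = BdD$DEAeFfcc
  rot[9] = dD$DEAeFfccB
  rot[10] = D$DEAeFfccBd
  rot[11] = $DEAeFfccBdD
Sorted (with $ < everything):
  sorted[0] = $DEAeFfccBdD
  sorted[1] = AeFfccBdD$DE
  sorted[2] = BdD$DEAeFfcc
  sorted[3] = D$DEAeFfccBd
  sorted[4] = DEAeFfccBdD$
  sorted[5] = EAeFfccBdD$D
  sorted[6] = FfccBdD$DEAe
  sorted[7] = cBdD$DEAeFfc
  sorted[8] = ccBdD$DEAeFf
  sorted[9] = dD$DEAeFfccB
  sorted[10] = eFfccBdD$DEA
  sorted[11] = fccBdD$DEAeF
sorted[1] = AeFfccBdD$DE

Answer: AeFfccBdD$DE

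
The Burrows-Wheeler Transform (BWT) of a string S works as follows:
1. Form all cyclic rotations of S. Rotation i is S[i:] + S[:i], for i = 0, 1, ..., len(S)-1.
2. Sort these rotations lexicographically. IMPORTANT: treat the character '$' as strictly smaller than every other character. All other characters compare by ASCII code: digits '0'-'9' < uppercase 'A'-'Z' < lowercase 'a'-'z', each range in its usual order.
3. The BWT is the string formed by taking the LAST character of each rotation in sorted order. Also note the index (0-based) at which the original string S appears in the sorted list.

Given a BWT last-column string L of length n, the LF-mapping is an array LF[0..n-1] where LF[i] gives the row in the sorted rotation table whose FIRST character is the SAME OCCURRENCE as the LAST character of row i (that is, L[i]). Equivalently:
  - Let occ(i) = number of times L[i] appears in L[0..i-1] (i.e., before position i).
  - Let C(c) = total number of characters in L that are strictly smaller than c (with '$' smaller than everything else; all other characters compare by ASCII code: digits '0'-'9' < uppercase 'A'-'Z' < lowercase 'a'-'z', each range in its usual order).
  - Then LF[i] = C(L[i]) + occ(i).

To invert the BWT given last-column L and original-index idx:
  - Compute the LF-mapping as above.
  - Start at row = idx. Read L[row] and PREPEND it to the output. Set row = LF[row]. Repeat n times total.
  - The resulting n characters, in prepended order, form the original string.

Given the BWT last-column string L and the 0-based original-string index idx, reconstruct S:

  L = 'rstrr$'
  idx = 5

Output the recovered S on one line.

Answer: trrsr$

Derivation:
LF mapping: 1 4 5 2 3 0
Walk LF starting at row 5, prepending L[row]:
  step 1: row=5, L[5]='$', prepend. Next row=LF[5]=0
  step 2: row=0, L[0]='r', prepend. Next row=LF[0]=1
  step 3: row=1, L[1]='s', prepend. Next row=LF[1]=4
  step 4: row=4, L[4]='r', prepend. Next row=LF[4]=3
  step 5: row=3, L[3]='r', prepend. Next row=LF[3]=2
  step 6: row=2, L[2]='t', prepend. Next row=LF[2]=5
Reversed output: trrsr$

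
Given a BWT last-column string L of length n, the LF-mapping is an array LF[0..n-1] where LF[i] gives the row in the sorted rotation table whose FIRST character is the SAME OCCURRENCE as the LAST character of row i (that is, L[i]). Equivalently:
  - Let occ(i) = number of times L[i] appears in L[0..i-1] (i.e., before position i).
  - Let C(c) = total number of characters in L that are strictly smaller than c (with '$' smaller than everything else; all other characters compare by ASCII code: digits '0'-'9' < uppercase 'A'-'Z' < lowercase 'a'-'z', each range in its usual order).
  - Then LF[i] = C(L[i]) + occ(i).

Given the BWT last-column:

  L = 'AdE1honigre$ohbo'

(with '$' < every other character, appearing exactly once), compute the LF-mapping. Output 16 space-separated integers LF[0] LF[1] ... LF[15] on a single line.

Answer: 2 5 3 1 8 12 11 10 7 15 6 0 13 9 4 14

Derivation:
Char counts: '$':1, '1':1, 'A':1, 'E':1, 'b':1, 'd':1, 'e':1, 'g':1, 'h':2, 'i':1, 'n':1, 'o':3, 'r':1
C (first-col start): C('$')=0, C('1')=1, C('A')=2, C('E')=3, C('b')=4, C('d')=5, C('e')=6, C('g')=7, C('h')=8, C('i')=10, C('n')=11, C('o')=12, C('r')=15
L[0]='A': occ=0, LF[0]=C('A')+0=2+0=2
L[1]='d': occ=0, LF[1]=C('d')+0=5+0=5
L[2]='E': occ=0, LF[2]=C('E')+0=3+0=3
L[3]='1': occ=0, LF[3]=C('1')+0=1+0=1
L[4]='h': occ=0, LF[4]=C('h')+0=8+0=8
L[5]='o': occ=0, LF[5]=C('o')+0=12+0=12
L[6]='n': occ=0, LF[6]=C('n')+0=11+0=11
L[7]='i': occ=0, LF[7]=C('i')+0=10+0=10
L[8]='g': occ=0, LF[8]=C('g')+0=7+0=7
L[9]='r': occ=0, LF[9]=C('r')+0=15+0=15
L[10]='e': occ=0, LF[10]=C('e')+0=6+0=6
L[11]='$': occ=0, LF[11]=C('$')+0=0+0=0
L[12]='o': occ=1, LF[12]=C('o')+1=12+1=13
L[13]='h': occ=1, LF[13]=C('h')+1=8+1=9
L[14]='b': occ=0, LF[14]=C('b')+0=4+0=4
L[15]='o': occ=2, LF[15]=C('o')+2=12+2=14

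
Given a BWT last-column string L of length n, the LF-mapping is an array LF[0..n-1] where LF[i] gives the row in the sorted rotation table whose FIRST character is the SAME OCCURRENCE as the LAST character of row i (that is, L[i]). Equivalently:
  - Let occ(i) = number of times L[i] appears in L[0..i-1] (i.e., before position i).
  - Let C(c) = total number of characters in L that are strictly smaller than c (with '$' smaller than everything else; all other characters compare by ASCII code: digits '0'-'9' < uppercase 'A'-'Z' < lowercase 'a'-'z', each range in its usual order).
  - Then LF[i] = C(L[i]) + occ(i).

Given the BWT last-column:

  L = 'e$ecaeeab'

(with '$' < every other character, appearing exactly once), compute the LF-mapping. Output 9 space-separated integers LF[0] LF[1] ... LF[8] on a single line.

Answer: 5 0 6 4 1 7 8 2 3

Derivation:
Char counts: '$':1, 'a':2, 'b':1, 'c':1, 'e':4
C (first-col start): C('$')=0, C('a')=1, C('b')=3, C('c')=4, C('e')=5
L[0]='e': occ=0, LF[0]=C('e')+0=5+0=5
L[1]='$': occ=0, LF[1]=C('$')+0=0+0=0
L[2]='e': occ=1, LF[2]=C('e')+1=5+1=6
L[3]='c': occ=0, LF[3]=C('c')+0=4+0=4
L[4]='a': occ=0, LF[4]=C('a')+0=1+0=1
L[5]='e': occ=2, LF[5]=C('e')+2=5+2=7
L[6]='e': occ=3, LF[6]=C('e')+3=5+3=8
L[7]='a': occ=1, LF[7]=C('a')+1=1+1=2
L[8]='b': occ=0, LF[8]=C('b')+0=3+0=3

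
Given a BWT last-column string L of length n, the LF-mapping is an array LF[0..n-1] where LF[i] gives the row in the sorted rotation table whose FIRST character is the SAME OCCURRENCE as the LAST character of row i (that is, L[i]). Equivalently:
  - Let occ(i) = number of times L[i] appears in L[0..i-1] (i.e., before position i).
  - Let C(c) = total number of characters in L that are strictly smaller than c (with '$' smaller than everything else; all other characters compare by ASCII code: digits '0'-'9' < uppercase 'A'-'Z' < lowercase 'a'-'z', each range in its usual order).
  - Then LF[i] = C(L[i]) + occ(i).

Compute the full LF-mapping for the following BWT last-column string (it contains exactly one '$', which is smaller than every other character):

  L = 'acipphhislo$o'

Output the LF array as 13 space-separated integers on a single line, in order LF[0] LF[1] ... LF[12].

Char counts: '$':1, 'a':1, 'c':1, 'h':2, 'i':2, 'l':1, 'o':2, 'p':2, 's':1
C (first-col start): C('$')=0, C('a')=1, C('c')=2, C('h')=3, C('i')=5, C('l')=7, C('o')=8, C('p')=10, C('s')=12
L[0]='a': occ=0, LF[0]=C('a')+0=1+0=1
L[1]='c': occ=0, LF[1]=C('c')+0=2+0=2
L[2]='i': occ=0, LF[2]=C('i')+0=5+0=5
L[3]='p': occ=0, LF[3]=C('p')+0=10+0=10
L[4]='p': occ=1, LF[4]=C('p')+1=10+1=11
L[5]='h': occ=0, LF[5]=C('h')+0=3+0=3
L[6]='h': occ=1, LF[6]=C('h')+1=3+1=4
L[7]='i': occ=1, LF[7]=C('i')+1=5+1=6
L[8]='s': occ=0, LF[8]=C('s')+0=12+0=12
L[9]='l': occ=0, LF[9]=C('l')+0=7+0=7
L[10]='o': occ=0, LF[10]=C('o')+0=8+0=8
L[11]='$': occ=0, LF[11]=C('$')+0=0+0=0
L[12]='o': occ=1, LF[12]=C('o')+1=8+1=9

Answer: 1 2 5 10 11 3 4 6 12 7 8 0 9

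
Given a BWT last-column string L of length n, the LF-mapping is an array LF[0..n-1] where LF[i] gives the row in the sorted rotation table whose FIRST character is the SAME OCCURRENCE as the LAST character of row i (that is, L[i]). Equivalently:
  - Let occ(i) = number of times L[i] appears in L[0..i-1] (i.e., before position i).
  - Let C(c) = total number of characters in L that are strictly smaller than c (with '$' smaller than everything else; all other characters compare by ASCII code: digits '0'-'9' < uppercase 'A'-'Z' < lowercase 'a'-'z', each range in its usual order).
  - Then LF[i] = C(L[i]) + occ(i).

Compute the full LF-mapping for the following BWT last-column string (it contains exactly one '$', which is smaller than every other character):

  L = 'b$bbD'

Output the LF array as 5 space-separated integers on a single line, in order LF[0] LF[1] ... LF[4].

Answer: 2 0 3 4 1

Derivation:
Char counts: '$':1, 'D':1, 'b':3
C (first-col start): C('$')=0, C('D')=1, C('b')=2
L[0]='b': occ=0, LF[0]=C('b')+0=2+0=2
L[1]='$': occ=0, LF[1]=C('$')+0=0+0=0
L[2]='b': occ=1, LF[2]=C('b')+1=2+1=3
L[3]='b': occ=2, LF[3]=C('b')+2=2+2=4
L[4]='D': occ=0, LF[4]=C('D')+0=1+0=1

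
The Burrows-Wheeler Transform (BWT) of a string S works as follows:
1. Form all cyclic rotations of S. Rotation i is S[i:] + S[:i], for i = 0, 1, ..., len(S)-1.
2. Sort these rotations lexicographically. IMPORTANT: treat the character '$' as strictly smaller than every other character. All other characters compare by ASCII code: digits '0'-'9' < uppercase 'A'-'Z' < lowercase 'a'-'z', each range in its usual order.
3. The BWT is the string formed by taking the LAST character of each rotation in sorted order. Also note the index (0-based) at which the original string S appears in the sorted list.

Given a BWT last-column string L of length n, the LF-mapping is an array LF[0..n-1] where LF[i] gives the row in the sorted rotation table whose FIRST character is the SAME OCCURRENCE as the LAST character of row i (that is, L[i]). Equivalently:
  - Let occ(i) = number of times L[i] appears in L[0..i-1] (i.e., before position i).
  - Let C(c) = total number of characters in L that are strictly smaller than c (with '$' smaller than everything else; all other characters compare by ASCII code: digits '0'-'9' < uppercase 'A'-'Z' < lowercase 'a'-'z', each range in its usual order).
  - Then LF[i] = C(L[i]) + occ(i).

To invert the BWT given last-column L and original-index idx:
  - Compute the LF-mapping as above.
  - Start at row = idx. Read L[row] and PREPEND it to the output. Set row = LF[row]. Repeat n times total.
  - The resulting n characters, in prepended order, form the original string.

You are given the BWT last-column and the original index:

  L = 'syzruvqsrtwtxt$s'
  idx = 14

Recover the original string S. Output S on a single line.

LF mapping: 4 14 15 2 10 11 1 5 3 7 12 8 13 9 0 6
Walk LF starting at row 14, prepending L[row]:
  step 1: row=14, L[14]='$', prepend. Next row=LF[14]=0
  step 2: row=0, L[0]='s', prepend. Next row=LF[0]=4
  step 3: row=4, L[4]='u', prepend. Next row=LF[4]=10
  step 4: row=10, L[10]='w', prepend. Next row=LF[10]=12
  step 5: row=12, L[12]='x', prepend. Next row=LF[12]=13
  step 6: row=13, L[13]='t', prepend. Next row=LF[13]=9
  step 7: row=9, L[9]='t', prepend. Next row=LF[9]=7
  step 8: row=7, L[7]='s', prepend. Next row=LF[7]=5
  step 9: row=5, L[5]='v', prepend. Next row=LF[5]=11
  step 10: row=11, L[11]='t', prepend. Next row=LF[11]=8
  step 11: row=8, L[8]='r', prepend. Next row=LF[8]=3
  step 12: row=3, L[3]='r', prepend. Next row=LF[3]=2
  step 13: row=2, L[2]='z', prepend. Next row=LF[2]=15
  step 14: row=15, L[15]='s', prepend. Next row=LF[15]=6
  step 15: row=6, L[6]='q', prepend. Next row=LF[6]=1
  step 16: row=1, L[1]='y', prepend. Next row=LF[1]=14
Reversed output: yqszrrtvsttxwus$

Answer: yqszrrtvsttxwus$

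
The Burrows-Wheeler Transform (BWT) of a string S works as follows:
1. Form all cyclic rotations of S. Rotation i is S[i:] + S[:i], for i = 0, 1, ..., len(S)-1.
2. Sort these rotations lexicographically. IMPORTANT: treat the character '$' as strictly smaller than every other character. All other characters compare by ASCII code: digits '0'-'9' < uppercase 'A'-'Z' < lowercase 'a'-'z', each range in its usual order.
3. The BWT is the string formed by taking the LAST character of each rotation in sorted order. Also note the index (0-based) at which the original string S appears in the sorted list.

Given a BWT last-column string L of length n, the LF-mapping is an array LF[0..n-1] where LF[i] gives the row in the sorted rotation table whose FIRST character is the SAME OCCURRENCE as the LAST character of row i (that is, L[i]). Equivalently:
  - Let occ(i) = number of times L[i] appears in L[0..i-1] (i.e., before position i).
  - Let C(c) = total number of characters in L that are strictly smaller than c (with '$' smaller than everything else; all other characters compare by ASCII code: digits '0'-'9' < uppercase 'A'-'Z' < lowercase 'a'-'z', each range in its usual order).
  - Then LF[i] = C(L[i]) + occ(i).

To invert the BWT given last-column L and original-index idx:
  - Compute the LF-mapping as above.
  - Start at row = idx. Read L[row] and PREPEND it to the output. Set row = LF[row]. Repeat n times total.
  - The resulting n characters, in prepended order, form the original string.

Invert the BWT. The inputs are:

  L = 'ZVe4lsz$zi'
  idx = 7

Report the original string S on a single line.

LF mapping: 3 2 4 1 6 7 8 0 9 5
Walk LF starting at row 7, prepending L[row]:
  step 1: row=7, L[7]='$', prepend. Next row=LF[7]=0
  step 2: row=0, L[0]='Z', prepend. Next row=LF[0]=3
  step 3: row=3, L[3]='4', prepend. Next row=LF[3]=1
  step 4: row=1, L[1]='V', prepend. Next row=LF[1]=2
  step 5: row=2, L[2]='e', prepend. Next row=LF[2]=4
  step 6: row=4, L[4]='l', prepend. Next row=LF[4]=6
  step 7: row=6, L[6]='z', prepend. Next row=LF[6]=8
  step 8: row=8, L[8]='z', prepend. Next row=LF[8]=9
  step 9: row=9, L[9]='i', prepend. Next row=LF[9]=5
  step 10: row=5, L[5]='s', prepend. Next row=LF[5]=7
Reversed output: sizzleV4Z$

Answer: sizzleV4Z$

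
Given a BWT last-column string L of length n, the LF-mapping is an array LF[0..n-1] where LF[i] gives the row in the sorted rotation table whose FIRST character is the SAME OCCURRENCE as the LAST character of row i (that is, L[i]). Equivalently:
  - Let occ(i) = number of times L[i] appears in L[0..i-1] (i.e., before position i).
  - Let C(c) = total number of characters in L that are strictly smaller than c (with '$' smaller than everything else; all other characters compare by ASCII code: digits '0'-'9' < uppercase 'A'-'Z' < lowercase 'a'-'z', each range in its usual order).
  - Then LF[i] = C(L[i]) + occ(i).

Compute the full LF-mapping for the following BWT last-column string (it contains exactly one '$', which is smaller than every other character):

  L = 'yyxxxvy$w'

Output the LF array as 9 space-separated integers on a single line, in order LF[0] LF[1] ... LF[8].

Answer: 6 7 3 4 5 1 8 0 2

Derivation:
Char counts: '$':1, 'v':1, 'w':1, 'x':3, 'y':3
C (first-col start): C('$')=0, C('v')=1, C('w')=2, C('x')=3, C('y')=6
L[0]='y': occ=0, LF[0]=C('y')+0=6+0=6
L[1]='y': occ=1, LF[1]=C('y')+1=6+1=7
L[2]='x': occ=0, LF[2]=C('x')+0=3+0=3
L[3]='x': occ=1, LF[3]=C('x')+1=3+1=4
L[4]='x': occ=2, LF[4]=C('x')+2=3+2=5
L[5]='v': occ=0, LF[5]=C('v')+0=1+0=1
L[6]='y': occ=2, LF[6]=C('y')+2=6+2=8
L[7]='$': occ=0, LF[7]=C('$')+0=0+0=0
L[8]='w': occ=0, LF[8]=C('w')+0=2+0=2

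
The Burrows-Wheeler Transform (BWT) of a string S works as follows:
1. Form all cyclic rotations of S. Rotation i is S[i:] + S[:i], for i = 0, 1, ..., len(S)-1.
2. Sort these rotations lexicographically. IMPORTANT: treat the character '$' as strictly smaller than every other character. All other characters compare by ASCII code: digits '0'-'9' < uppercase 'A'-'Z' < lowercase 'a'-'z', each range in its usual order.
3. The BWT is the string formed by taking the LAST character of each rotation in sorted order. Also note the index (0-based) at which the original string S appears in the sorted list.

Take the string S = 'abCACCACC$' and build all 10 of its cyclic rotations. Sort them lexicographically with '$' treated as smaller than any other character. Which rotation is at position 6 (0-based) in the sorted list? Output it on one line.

All 10 rotations (rotation i = S[i:]+S[:i]):
  rot[0] = abCACCACC$
  rot[1] = bCACCACC$a
  rot[2] = CACCACC$ab
  rot[3] = ACCACC$abC
  rot[4] = CCACC$abCA
  rot[5] = CACC$abCAC
  rot[6] = ACC$abCACC
  rot[7] = CC$abCACCA
  rot[8] = C$abCACCAC
  rot[9] = $abCACCACC
Sorted (with $ < everything):
  sorted[0] = $abCACCACC
  sorted[1] = ACC$abCACC
  sorted[2] = ACCACC$abC
  sorted[3] = C$abCACCAC
  sorted[4] = CACC$abCAC
  sorted[5] = CACCACC$ab
  sorted[6] = CC$abCACCA
  sorted[7] = CCACC$abCA
  sorted[8] = abCACCACC$
  sorted[9] = bCACCACC$a
sorted[6] = CC$abCACCA

Answer: CC$abCACCA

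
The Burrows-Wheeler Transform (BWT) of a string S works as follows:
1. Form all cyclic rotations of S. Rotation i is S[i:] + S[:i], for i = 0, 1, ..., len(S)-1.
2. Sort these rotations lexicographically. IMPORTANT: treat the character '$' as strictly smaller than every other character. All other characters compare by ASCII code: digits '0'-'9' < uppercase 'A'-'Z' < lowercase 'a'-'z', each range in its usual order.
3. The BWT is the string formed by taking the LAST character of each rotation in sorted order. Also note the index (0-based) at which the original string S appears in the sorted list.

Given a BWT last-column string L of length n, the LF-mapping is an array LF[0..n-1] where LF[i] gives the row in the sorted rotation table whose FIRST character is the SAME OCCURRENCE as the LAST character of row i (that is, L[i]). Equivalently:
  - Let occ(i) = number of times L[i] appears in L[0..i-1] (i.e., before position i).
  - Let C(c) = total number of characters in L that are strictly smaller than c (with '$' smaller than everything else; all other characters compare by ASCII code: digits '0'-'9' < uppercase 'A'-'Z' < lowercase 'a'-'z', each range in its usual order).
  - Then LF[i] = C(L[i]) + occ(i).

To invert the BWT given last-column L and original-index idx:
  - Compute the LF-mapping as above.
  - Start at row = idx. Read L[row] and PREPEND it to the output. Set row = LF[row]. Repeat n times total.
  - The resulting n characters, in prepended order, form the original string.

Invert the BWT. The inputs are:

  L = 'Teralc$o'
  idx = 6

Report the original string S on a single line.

LF mapping: 1 4 7 2 5 3 0 6
Walk LF starting at row 6, prepending L[row]:
  step 1: row=6, L[6]='$', prepend. Next row=LF[6]=0
  step 2: row=0, L[0]='T', prepend. Next row=LF[0]=1
  step 3: row=1, L[1]='e', prepend. Next row=LF[1]=4
  step 4: row=4, L[4]='l', prepend. Next row=LF[4]=5
  step 5: row=5, L[5]='c', prepend. Next row=LF[5]=3
  step 6: row=3, L[3]='a', prepend. Next row=LF[3]=2
  step 7: row=2, L[2]='r', prepend. Next row=LF[2]=7
  step 8: row=7, L[7]='o', prepend. Next row=LF[7]=6
Reversed output: oracleT$

Answer: oracleT$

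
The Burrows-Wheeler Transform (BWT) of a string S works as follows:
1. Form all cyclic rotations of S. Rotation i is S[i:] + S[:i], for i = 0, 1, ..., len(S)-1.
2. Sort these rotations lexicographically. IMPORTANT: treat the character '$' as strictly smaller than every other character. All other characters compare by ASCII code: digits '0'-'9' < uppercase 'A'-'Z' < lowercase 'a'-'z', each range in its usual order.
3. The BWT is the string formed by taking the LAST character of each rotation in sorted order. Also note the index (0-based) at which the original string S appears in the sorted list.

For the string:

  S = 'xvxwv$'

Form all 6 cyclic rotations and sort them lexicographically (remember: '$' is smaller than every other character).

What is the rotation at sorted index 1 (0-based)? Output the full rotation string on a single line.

Answer: v$xvxw

Derivation:
All 6 rotations (rotation i = S[i:]+S[:i]):
  rot[0] = xvxwv$
  rot[1] = vxwv$x
  rot[2] = xwv$xv
  rot[3] = wv$xvx
  rot[4] = v$xvxw
  rot[5] = $xvxwv
Sorted (with $ < everything):
  sorted[0] = $xvxwv
  sorted[1] = v$xvxw
  sorted[2] = vxwv$x
  sorted[3] = wv$xvx
  sorted[4] = xvxwv$
  sorted[5] = xwv$xv
sorted[1] = v$xvxw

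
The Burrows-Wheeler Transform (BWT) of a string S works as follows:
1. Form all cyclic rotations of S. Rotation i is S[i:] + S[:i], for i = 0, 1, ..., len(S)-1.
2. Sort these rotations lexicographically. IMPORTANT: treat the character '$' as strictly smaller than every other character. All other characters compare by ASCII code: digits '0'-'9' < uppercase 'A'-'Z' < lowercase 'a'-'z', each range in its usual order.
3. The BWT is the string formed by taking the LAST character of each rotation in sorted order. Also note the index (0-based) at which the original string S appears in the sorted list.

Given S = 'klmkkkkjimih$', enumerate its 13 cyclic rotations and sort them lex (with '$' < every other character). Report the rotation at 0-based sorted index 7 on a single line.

All 13 rotations (rotation i = S[i:]+S[:i]):
  rot[0] = klmkkkkjimih$
  rot[1] = lmkkkkjimih$k
  rot[2] = mkkkkjimih$kl
  rot[3] = kkkkjimih$klm
  rot[4] = kkkjimih$klmk
  rot[5] = kkjimih$klmkk
  rot[6] = kjimih$klmkkk
  rot[7] = jimih$klmkkkk
  rot[8] = imih$klmkkkkj
  rot[9] = mih$klmkkkkji
  rot[10] = ih$klmkkkkjim
  rot[11] = h$klmkkkkjimi
  rot[12] = $klmkkkkjimih
Sorted (with $ < everything):
  sorted[0] = $klmkkkkjimih
  sorted[1] = h$klmkkkkjimi
  sorted[2] = ih$klmkkkkjim
  sorted[3] = imih$klmkkkkj
  sorted[4] = jimih$klmkkkk
  sorted[5] = kjimih$klmkkk
  sorted[6] = kkjimih$klmkk
  sorted[7] = kkkjimih$klmk
  sorted[8] = kkkkjimih$klm
  sorted[9] = klmkkkkjimih$
  sorted[10] = lmkkkkjimih$k
  sorted[11] = mih$klmkkkkji
  sorted[12] = mkkkkjimih$kl
sorted[7] = kkkjimih$klmk

Answer: kkkjimih$klmk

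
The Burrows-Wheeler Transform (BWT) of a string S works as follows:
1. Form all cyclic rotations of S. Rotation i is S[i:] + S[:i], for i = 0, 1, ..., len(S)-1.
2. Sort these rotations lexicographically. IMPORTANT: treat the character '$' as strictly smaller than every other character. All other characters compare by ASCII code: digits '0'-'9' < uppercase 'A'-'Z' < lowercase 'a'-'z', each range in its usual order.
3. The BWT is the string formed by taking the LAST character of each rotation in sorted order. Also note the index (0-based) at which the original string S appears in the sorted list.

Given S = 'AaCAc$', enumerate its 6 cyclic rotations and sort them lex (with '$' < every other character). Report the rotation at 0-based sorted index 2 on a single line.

All 6 rotations (rotation i = S[i:]+S[:i]):
  rot[0] = AaCAc$
  rot[1] = aCAc$A
  rot[2] = CAc$Aa
  rot[3] = Ac$AaC
  rot[4] = c$AaCA
  rot[5] = $AaCAc
Sorted (with $ < everything):
  sorted[0] = $AaCAc
  sorted[1] = AaCAc$
  sorted[2] = Ac$AaC
  sorted[3] = CAc$Aa
  sorted[4] = aCAc$A
  sorted[5] = c$AaCA
sorted[2] = Ac$AaC

Answer: Ac$AaC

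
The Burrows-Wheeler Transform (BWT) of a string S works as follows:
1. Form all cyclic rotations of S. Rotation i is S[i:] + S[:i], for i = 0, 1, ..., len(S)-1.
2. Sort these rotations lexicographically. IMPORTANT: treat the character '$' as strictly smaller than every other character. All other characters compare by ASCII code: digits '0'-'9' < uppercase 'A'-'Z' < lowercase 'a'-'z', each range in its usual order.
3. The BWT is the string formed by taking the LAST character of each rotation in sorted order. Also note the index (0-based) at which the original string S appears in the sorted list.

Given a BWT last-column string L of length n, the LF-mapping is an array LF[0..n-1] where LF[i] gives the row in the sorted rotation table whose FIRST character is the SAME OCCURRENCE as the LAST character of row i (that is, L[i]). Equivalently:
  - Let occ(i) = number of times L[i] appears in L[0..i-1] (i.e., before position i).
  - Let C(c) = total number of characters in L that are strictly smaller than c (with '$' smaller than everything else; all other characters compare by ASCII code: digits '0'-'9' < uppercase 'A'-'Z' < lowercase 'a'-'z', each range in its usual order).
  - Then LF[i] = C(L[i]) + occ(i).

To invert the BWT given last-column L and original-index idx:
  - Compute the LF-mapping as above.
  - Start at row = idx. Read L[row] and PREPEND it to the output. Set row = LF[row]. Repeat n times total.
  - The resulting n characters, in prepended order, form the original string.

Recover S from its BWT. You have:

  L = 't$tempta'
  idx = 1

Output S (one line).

LF mapping: 5 0 6 2 3 4 7 1
Walk LF starting at row 1, prepending L[row]:
  step 1: row=1, L[1]='$', prepend. Next row=LF[1]=0
  step 2: row=0, L[0]='t', prepend. Next row=LF[0]=5
  step 3: row=5, L[5]='p', prepend. Next row=LF[5]=4
  step 4: row=4, L[4]='m', prepend. Next row=LF[4]=3
  step 5: row=3, L[3]='e', prepend. Next row=LF[3]=2
  step 6: row=2, L[2]='t', prepend. Next row=LF[2]=6
  step 7: row=6, L[6]='t', prepend. Next row=LF[6]=7
  step 8: row=7, L[7]='a', prepend. Next row=LF[7]=1
Reversed output: attempt$

Answer: attempt$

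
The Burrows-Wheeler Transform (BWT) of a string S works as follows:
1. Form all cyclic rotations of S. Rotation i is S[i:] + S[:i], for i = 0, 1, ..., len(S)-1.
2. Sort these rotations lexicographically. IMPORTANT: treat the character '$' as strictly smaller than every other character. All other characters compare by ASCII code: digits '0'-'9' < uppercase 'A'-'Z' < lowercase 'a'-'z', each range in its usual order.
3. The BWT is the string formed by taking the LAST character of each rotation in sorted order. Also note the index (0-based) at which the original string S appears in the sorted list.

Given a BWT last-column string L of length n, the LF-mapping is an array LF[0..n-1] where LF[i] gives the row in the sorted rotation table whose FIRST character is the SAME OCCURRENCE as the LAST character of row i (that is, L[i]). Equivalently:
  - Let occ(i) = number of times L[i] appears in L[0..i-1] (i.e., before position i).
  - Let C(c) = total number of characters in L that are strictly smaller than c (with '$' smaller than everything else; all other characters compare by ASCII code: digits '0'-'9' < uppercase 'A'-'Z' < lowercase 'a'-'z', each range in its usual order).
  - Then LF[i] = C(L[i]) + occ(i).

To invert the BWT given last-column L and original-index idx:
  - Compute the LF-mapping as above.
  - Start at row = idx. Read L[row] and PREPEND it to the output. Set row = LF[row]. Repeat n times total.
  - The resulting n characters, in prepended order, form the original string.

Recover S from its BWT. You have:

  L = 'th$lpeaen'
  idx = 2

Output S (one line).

Answer: elephant$

Derivation:
LF mapping: 8 4 0 5 7 2 1 3 6
Walk LF starting at row 2, prepending L[row]:
  step 1: row=2, L[2]='$', prepend. Next row=LF[2]=0
  step 2: row=0, L[0]='t', prepend. Next row=LF[0]=8
  step 3: row=8, L[8]='n', prepend. Next row=LF[8]=6
  step 4: row=6, L[6]='a', prepend. Next row=LF[6]=1
  step 5: row=1, L[1]='h', prepend. Next row=LF[1]=4
  step 6: row=4, L[4]='p', prepend. Next row=LF[4]=7
  step 7: row=7, L[7]='e', prepend. Next row=LF[7]=3
  step 8: row=3, L[3]='l', prepend. Next row=LF[3]=5
  step 9: row=5, L[5]='e', prepend. Next row=LF[5]=2
Reversed output: elephant$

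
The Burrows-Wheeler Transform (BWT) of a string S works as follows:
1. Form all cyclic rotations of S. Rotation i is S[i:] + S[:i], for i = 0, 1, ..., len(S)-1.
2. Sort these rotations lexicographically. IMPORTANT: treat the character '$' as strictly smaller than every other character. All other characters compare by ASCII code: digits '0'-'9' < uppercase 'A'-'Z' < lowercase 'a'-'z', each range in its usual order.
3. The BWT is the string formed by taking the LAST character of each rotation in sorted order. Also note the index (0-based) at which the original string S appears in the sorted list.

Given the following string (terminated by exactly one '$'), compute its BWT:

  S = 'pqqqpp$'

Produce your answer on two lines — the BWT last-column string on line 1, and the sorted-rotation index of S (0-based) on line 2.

Answer: ppq$qqp
3

Derivation:
All 7 rotations (rotation i = S[i:]+S[:i]):
  rot[0] = pqqqpp$
  rot[1] = qqqpp$p
  rot[2] = qqpp$pq
  rot[3] = qpp$pqq
  rot[4] = pp$pqqq
  rot[5] = p$pqqqp
  rot[6] = $pqqqpp
Sorted (with $ < everything):
  sorted[0] = $pqqqpp  (last char: 'p')
  sorted[1] = p$pqqqp  (last char: 'p')
  sorted[2] = pp$pqqq  (last char: 'q')
  sorted[3] = pqqqpp$  (last char: '$')
  sorted[4] = qpp$pqq  (last char: 'q')
  sorted[5] = qqpp$pq  (last char: 'q')
  sorted[6] = qqqpp$p  (last char: 'p')
Last column: ppq$qqp
Original string S is at sorted index 3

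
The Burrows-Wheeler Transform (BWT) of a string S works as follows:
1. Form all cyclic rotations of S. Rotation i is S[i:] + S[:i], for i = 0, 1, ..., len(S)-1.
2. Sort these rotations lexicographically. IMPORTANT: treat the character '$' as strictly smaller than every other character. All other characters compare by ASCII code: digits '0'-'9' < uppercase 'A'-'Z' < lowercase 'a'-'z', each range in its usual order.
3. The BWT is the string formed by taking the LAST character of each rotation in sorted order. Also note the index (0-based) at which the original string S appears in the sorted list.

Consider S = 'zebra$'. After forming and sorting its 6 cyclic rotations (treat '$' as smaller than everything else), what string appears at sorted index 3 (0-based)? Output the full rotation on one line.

All 6 rotations (rotation i = S[i:]+S[:i]):
  rot[0] = zebra$
  rot[1] = ebra$z
  rot[2] = bra$ze
  rot[3] = ra$zeb
  rot[4] = a$zebr
  rot[5] = $zebra
Sorted (with $ < everything):
  sorted[0] = $zebra
  sorted[1] = a$zebr
  sorted[2] = bra$ze
  sorted[3] = ebra$z
  sorted[4] = ra$zeb
  sorted[5] = zebra$
sorted[3] = ebra$z

Answer: ebra$z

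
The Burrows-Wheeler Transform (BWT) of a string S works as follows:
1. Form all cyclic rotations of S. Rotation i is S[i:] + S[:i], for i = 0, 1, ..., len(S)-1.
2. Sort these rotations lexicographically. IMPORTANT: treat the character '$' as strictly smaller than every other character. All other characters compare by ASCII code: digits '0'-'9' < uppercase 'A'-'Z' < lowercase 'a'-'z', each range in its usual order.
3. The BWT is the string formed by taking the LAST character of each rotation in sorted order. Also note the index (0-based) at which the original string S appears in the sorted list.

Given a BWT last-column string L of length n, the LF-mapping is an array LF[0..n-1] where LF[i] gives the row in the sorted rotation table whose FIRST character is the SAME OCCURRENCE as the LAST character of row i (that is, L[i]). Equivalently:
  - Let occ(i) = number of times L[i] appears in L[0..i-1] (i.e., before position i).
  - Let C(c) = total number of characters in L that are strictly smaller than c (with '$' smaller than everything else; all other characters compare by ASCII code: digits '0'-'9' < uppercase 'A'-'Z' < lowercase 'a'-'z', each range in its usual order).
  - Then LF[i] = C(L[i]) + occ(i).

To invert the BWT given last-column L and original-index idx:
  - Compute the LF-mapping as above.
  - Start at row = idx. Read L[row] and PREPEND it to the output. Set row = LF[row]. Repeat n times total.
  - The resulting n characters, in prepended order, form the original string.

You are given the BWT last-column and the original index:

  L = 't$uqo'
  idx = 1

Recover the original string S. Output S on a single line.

Answer: ouqt$

Derivation:
LF mapping: 3 0 4 2 1
Walk LF starting at row 1, prepending L[row]:
  step 1: row=1, L[1]='$', prepend. Next row=LF[1]=0
  step 2: row=0, L[0]='t', prepend. Next row=LF[0]=3
  step 3: row=3, L[3]='q', prepend. Next row=LF[3]=2
  step 4: row=2, L[2]='u', prepend. Next row=LF[2]=4
  step 5: row=4, L[4]='o', prepend. Next row=LF[4]=1
Reversed output: ouqt$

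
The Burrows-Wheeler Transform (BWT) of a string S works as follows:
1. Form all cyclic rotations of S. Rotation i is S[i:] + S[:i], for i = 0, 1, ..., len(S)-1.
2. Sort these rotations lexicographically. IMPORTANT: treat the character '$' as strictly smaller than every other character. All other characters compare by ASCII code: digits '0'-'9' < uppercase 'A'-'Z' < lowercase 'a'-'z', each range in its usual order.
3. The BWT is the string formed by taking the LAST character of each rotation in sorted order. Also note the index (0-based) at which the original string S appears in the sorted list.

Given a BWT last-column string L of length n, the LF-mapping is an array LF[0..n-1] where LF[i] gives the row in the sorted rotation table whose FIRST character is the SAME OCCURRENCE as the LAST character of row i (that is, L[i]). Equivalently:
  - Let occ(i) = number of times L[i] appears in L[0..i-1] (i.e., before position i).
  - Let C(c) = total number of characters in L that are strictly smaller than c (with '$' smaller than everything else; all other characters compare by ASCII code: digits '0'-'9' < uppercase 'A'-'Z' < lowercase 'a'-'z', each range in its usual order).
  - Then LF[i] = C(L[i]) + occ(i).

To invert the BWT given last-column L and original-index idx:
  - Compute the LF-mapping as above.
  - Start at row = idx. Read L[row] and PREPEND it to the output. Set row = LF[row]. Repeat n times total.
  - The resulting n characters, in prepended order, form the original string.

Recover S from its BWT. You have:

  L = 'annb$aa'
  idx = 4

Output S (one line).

LF mapping: 1 5 6 4 0 2 3
Walk LF starting at row 4, prepending L[row]:
  step 1: row=4, L[4]='$', prepend. Next row=LF[4]=0
  step 2: row=0, L[0]='a', prepend. Next row=LF[0]=1
  step 3: row=1, L[1]='n', prepend. Next row=LF[1]=5
  step 4: row=5, L[5]='a', prepend. Next row=LF[5]=2
  step 5: row=2, L[2]='n', prepend. Next row=LF[2]=6
  step 6: row=6, L[6]='a', prepend. Next row=LF[6]=3
  step 7: row=3, L[3]='b', prepend. Next row=LF[3]=4
Reversed output: banana$

Answer: banana$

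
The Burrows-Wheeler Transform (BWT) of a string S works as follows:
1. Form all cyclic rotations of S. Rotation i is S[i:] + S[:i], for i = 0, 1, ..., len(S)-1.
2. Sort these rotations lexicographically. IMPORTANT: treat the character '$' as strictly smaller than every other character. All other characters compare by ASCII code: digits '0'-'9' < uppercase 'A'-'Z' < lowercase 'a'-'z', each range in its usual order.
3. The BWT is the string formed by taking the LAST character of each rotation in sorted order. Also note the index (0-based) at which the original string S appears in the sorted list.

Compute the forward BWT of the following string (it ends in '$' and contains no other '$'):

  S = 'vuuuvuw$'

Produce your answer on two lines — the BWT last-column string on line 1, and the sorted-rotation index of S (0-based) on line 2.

All 8 rotations (rotation i = S[i:]+S[:i]):
  rot[0] = vuuuvuw$
  rot[1] = uuuvuw$v
  rot[2] = uuvuw$vu
  rot[3] = uvuw$vuu
  rot[4] = vuw$vuuu
  rot[5] = uw$vuuuv
  rot[6] = w$vuuuvu
  rot[7] = $vuuuvuw
Sorted (with $ < everything):
  sorted[0] = $vuuuvuw  (last char: 'w')
  sorted[1] = uuuvuw$v  (last char: 'v')
  sorted[2] = uuvuw$vu  (last char: 'u')
  sorted[3] = uvuw$vuu  (last char: 'u')
  sorted[4] = uw$vuuuv  (last char: 'v')
  sorted[5] = vuuuvuw$  (last char: '$')
  sorted[6] = vuw$vuuu  (last char: 'u')
  sorted[7] = w$vuuuvu  (last char: 'u')
Last column: wvuuv$uu
Original string S is at sorted index 5

Answer: wvuuv$uu
5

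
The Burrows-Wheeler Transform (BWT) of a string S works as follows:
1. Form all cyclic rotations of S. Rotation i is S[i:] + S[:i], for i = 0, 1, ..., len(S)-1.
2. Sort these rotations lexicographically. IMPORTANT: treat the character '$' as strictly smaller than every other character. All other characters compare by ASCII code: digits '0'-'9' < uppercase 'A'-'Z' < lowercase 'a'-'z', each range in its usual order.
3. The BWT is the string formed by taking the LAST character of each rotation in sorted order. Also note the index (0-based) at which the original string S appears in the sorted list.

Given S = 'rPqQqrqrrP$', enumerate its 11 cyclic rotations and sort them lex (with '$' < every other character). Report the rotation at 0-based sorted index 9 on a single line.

Answer: rqrrP$rPqQq

Derivation:
All 11 rotations (rotation i = S[i:]+S[:i]):
  rot[0] = rPqQqrqrrP$
  rot[1] = PqQqrqrrP$r
  rot[2] = qQqrqrrP$rP
  rot[3] = QqrqrrP$rPq
  rot[4] = qrqrrP$rPqQ
  rot[5] = rqrrP$rPqQq
  rot[6] = qrrP$rPqQqr
  rot[7] = rrP$rPqQqrq
  rot[8] = rP$rPqQqrqr
  rot[9] = P$rPqQqrqrr
  rot[10] = $rPqQqrqrrP
Sorted (with $ < everything):
  sorted[0] = $rPqQqrqrrP
  sorted[1] = P$rPqQqrqrr
  sorted[2] = PqQqrqrrP$r
  sorted[3] = QqrqrrP$rPq
  sorted[4] = qQqrqrrP$rP
  sorted[5] = qrqrrP$rPqQ
  sorted[6] = qrrP$rPqQqr
  sorted[7] = rP$rPqQqrqr
  sorted[8] = rPqQqrqrrP$
  sorted[9] = rqrrP$rPqQq
  sorted[10] = rrP$rPqQqrq
sorted[9] = rqrrP$rPqQq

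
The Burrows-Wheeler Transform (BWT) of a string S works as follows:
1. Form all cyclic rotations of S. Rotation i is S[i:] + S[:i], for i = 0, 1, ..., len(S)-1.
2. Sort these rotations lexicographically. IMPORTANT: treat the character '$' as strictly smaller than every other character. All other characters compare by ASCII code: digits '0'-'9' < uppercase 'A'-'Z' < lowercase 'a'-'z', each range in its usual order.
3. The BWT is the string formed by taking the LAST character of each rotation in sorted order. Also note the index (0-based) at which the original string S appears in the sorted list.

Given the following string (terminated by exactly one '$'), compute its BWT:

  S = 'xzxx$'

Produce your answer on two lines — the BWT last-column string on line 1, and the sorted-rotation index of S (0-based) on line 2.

Answer: xxz$x
3

Derivation:
All 5 rotations (rotation i = S[i:]+S[:i]):
  rot[0] = xzxx$
  rot[1] = zxx$x
  rot[2] = xx$xz
  rot[3] = x$xzx
  rot[4] = $xzxx
Sorted (with $ < everything):
  sorted[0] = $xzxx  (last char: 'x')
  sorted[1] = x$xzx  (last char: 'x')
  sorted[2] = xx$xz  (last char: 'z')
  sorted[3] = xzxx$  (last char: '$')
  sorted[4] = zxx$x  (last char: 'x')
Last column: xxz$x
Original string S is at sorted index 3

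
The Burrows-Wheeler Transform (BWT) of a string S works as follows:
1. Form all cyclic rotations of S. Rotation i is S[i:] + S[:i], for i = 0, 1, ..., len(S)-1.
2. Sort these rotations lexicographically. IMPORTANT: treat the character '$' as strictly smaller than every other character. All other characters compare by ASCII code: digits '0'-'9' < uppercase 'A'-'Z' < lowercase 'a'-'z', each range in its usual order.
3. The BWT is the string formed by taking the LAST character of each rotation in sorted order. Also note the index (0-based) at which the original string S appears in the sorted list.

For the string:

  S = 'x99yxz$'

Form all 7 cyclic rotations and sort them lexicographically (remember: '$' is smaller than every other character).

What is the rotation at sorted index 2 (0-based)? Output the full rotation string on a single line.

Answer: 9yxz$x9

Derivation:
All 7 rotations (rotation i = S[i:]+S[:i]):
  rot[0] = x99yxz$
  rot[1] = 99yxz$x
  rot[2] = 9yxz$x9
  rot[3] = yxz$x99
  rot[4] = xz$x99y
  rot[5] = z$x99yx
  rot[6] = $x99yxz
Sorted (with $ < everything):
  sorted[0] = $x99yxz
  sorted[1] = 99yxz$x
  sorted[2] = 9yxz$x9
  sorted[3] = x99yxz$
  sorted[4] = xz$x99y
  sorted[5] = yxz$x99
  sorted[6] = z$x99yx
sorted[2] = 9yxz$x9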